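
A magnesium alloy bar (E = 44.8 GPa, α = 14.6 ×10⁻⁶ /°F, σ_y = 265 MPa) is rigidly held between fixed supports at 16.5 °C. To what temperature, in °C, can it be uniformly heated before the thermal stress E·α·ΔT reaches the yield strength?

242 °C

α = 14.6×10⁻⁶/°F × 9/5 = 26.3×10⁻⁶/K.
E·α·ΔT = 265.0 MPa ⇒ ΔT = 265.0 / (44.80×10³ × 26.3×10⁻⁶) = 225.1 K.
T = 16.5 + 225.1 = 241.6 °C.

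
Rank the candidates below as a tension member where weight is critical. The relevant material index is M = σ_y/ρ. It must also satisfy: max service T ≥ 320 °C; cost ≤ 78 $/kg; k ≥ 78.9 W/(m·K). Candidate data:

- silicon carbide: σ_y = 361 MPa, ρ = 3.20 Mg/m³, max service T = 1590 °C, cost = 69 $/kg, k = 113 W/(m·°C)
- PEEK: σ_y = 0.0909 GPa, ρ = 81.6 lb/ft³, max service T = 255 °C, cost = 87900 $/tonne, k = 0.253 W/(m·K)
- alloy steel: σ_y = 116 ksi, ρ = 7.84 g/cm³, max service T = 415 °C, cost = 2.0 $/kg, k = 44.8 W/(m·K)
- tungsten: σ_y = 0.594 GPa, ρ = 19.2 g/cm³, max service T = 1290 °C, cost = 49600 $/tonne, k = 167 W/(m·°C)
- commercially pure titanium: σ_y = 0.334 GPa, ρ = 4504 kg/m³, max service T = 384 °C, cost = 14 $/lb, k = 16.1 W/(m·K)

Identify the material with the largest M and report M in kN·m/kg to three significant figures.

silicon carbide, M = 113 kN·m/kg

Screen on constraints: max service T ≥ 320 °C; cost ≤ 78 $/kg; k ≥ 78.9 W/(m·K). Survivors: silicon carbide, tungsten.
After converting to SI:
  silicon carbide: σ_y = 361.0 MPa, ρ = 3200 kg/m³
  tungsten: σ_y = 594.0 MPa, ρ = 19200 kg/m³
  silicon carbide: M = 113 kN·m/kg
  tungsten: M = 30.9 kN·m/kg
The maximum is for silicon carbide.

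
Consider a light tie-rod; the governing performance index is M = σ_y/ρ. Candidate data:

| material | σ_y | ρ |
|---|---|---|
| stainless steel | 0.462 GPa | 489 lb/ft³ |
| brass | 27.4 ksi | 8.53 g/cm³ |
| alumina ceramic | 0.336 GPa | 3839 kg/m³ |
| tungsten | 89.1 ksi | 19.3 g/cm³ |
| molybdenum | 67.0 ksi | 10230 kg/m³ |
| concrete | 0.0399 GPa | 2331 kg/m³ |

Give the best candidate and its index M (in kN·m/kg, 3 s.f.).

Convert each candidate to consistent units, then evaluate M:
  stainless steel: σ_y = 462.0 MPa, ρ = 7833 kg/m³
  brass: σ_y = 188.9 MPa, ρ = 8530 kg/m³
  alumina ceramic: σ_y = 336.0 MPa, ρ = 3839 kg/m³
  tungsten: σ_y = 614.3 MPa, ρ = 19300 kg/m³
  molybdenum: σ_y = 461.9 MPa, ρ = 10230 kg/m³
  concrete: σ_y = 39.90 MPa, ρ = 2331 kg/m³
  alumina ceramic: M = 87.5 kN·m/kg
  stainless steel: M = 59.0 kN·m/kg
  molybdenum: M = 45.2 kN·m/kg
  tungsten: M = 31.8 kN·m/kg
  brass: M = 22.1 kN·m/kg
  concrete: M = 17.1 kN·m/kg
Alumina ceramic has the largest M.

alumina ceramic, M = 87.5 kN·m/kg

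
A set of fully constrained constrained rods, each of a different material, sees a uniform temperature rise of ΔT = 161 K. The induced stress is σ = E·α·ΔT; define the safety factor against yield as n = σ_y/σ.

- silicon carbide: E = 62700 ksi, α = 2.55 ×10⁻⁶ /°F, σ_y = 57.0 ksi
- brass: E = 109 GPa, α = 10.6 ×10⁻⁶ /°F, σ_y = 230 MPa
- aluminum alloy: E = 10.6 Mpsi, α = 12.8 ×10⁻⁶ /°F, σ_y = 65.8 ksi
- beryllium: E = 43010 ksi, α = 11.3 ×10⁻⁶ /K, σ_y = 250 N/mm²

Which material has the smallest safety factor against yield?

Per material, after unit conversion:
  silicon carbide: E = 432.3, α = 4.59, σ_y = 393.0 → σ = 319 MPa, n = 1.23
  brass: E = 109.0, α = 19.1, σ_y = 230.0 → σ = 335 MPa, n = 0.687
  aluminum alloy: E = 73.08, α = 23.0, σ_y = 453.7 → σ = 271 MPa, n = 1.67
  beryllium: E = 296.5, α = 11.3, σ_y = 250.0 → σ = 540 MPa, n = 0.463
Beryllium has the lowest safety factor, n = 0.463.

beryllium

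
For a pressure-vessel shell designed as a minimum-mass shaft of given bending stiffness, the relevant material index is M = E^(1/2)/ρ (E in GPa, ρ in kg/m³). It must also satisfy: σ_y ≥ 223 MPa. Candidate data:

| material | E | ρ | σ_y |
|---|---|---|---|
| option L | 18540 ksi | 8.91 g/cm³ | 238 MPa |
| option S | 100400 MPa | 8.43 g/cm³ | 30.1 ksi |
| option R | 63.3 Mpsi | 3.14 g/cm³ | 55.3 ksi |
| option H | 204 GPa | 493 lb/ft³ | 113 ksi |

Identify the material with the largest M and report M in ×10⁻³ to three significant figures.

option R, M = 6.65×10⁻³

Screen on constraints: σ_y ≥ 223 MPa. Survivors: option L, option R, option H.
After converting to SI:
  option L: E = 127.8 GPa, ρ = 8910 kg/m³
  option R: E = 436.4 GPa, ρ = 3140 kg/m³
  option H: E = 204.0 GPa, ρ = 7897 kg/m³
  option R: M = 6.65×10⁻³
  option H: M = 1.81×10⁻³
  option L: M = 1.27×10⁻³
Option R has the largest M.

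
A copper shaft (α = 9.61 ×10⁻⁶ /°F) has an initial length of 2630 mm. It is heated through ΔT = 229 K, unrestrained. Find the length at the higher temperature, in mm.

Convert α: 9.61×10⁻⁶/°F × (9/5) = 17.3×10⁻⁶/K.
ΔL = α·L₀·ΔT = 17.3×10⁻⁶ × 2630 mm × 229.0 K = 10.4 mm.
L = L₀ + ΔL = 2630 + 10.4 = 2640.4 mm.

2640.4 mm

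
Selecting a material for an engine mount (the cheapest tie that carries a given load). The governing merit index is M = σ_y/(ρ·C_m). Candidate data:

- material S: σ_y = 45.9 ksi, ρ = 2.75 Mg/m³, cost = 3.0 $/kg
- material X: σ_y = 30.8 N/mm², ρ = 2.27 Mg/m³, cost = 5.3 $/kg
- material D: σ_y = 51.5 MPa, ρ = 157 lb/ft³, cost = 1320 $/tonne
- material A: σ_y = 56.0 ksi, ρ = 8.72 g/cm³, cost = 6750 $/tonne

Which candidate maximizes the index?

In SI units:
  material S: σ_y = 316.5 MPa, ρ = 2750 kg/m³, cost = 3.000 $/kg
  material X: σ_y = 30.80 MPa, ρ = 2270 kg/m³, cost = 5.300 $/kg
  material D: σ_y = 51.50 MPa, ρ = 2515 kg/m³, cost = 1.320 $/kg
  material A: σ_y = 386.1 MPa, ρ = 8720 kg/m³, cost = 6.750 $/kg
  material S: M = 38.4 kN·m per $
  material D: M = 15.5 kN·m per $
  material A: M = 6.56 kN·m per $
  material X: M = 2.56 kN·m per $
The maximum is for material S.

material S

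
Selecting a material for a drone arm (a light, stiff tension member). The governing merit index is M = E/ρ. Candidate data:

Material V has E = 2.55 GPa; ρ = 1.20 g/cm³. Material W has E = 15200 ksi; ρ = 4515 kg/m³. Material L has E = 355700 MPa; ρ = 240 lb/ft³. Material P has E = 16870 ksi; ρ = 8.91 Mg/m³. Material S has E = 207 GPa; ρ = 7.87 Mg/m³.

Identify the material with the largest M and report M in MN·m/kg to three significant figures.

material L, M = 92.5 MN·m/kg

Normalizing units and computing the index:
  material V: E = 2.550 GPa, ρ = 1200 kg/m³
  material W: E = 104.8 GPa, ρ = 4515 kg/m³
  material L: E = 355.7 GPa, ρ = 3844 kg/m³
  material P: E = 116.3 GPa, ρ = 8910 kg/m³
  material S: E = 207.0 GPa, ρ = 7870 kg/m³
  material L: M = 92.5 MN·m/kg
  material S: M = 26.3 MN·m/kg
  material W: M = 23.2 MN·m/kg
  material P: M = 13.1 MN·m/kg
  material V: M = 2.12 MN·m/kg
Material L has the largest M.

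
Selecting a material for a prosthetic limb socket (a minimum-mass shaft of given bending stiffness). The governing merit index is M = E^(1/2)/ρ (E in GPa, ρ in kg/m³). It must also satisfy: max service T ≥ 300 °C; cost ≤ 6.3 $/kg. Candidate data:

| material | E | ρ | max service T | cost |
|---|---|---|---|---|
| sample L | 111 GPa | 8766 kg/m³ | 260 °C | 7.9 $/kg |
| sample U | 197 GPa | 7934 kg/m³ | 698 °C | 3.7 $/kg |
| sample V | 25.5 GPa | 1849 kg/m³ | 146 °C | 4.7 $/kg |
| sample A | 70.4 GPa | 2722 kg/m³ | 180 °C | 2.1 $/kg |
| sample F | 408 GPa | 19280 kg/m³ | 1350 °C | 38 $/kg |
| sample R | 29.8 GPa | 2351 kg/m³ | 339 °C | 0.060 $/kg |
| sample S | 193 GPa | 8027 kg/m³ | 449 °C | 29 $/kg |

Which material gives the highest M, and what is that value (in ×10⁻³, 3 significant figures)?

Screen on constraints: max service T ≥ 300 °C; cost ≤ 6.3 $/kg. Survivors: sample U, sample R.
Evaluate M for each candidate:
  sample R: M = 2.32×10⁻³
  sample U: M = 1.77×10⁻³
Sample R ranks first.

sample R, M = 2.32×10⁻³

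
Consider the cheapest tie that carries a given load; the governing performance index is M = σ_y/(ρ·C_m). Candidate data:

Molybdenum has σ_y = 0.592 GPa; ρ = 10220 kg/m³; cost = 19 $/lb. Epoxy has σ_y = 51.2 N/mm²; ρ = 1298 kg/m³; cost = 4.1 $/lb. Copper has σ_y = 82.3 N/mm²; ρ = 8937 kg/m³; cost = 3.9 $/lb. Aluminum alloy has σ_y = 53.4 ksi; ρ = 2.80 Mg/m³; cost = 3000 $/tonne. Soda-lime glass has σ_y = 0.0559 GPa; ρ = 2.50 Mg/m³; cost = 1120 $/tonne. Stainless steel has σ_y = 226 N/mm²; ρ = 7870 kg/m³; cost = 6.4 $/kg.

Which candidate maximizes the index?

Normalizing units and computing the index:
  molybdenum: σ_y = 592.0 MPa, ρ = 10220 kg/m³, cost = 41.89 $/kg
  epoxy: σ_y = 51.20 MPa, ρ = 1298 kg/m³, cost = 9.039 $/kg
  copper: σ_y = 82.30 MPa, ρ = 8937 kg/m³, cost = 8.598 $/kg
  aluminum alloy: σ_y = 368.2 MPa, ρ = 2800 kg/m³, cost = 3.000 $/kg
  soda-lime glass: σ_y = 55.90 MPa, ρ = 2500 kg/m³, cost = 1.120 $/kg
  stainless steel: σ_y = 226.0 MPa, ρ = 7870 kg/m³, cost = 6.400 $/kg
  aluminum alloy: M = 43.8 kN·m per $
  soda-lime glass: M = 20.0 kN·m per $
  stainless steel: M = 4.49 kN·m per $
  epoxy: M = 4.36 kN·m per $
  molybdenum: M = 1.38 kN·m per $
  copper: M = 1.07 kN·m per $
The maximum is for aluminum alloy.

aluminum alloy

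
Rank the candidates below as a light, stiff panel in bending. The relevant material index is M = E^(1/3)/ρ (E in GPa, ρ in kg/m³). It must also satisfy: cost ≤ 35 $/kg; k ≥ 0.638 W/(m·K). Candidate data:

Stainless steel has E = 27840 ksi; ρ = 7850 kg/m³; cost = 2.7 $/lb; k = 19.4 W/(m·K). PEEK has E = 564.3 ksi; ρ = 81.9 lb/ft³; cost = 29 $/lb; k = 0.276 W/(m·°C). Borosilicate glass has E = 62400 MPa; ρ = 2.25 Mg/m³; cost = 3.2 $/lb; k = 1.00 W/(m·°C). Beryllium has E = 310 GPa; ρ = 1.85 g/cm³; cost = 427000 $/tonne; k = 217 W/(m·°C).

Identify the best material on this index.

borosilicate glass

Screen on constraints: cost ≤ 35 $/kg; k ≥ 0.638 W/(m·K). Survivors: stainless steel, borosilicate glass.
Putting every candidate on a common basis:
  stainless steel: E = 192.0 GPa, ρ = 7850 kg/m³
  borosilicate glass: E = 62.40 GPa, ρ = 2250 kg/m³
  borosilicate glass: M = 1.76×10⁻³
  stainless steel: M = 0.735×10⁻³
Borosilicate glass ranks first.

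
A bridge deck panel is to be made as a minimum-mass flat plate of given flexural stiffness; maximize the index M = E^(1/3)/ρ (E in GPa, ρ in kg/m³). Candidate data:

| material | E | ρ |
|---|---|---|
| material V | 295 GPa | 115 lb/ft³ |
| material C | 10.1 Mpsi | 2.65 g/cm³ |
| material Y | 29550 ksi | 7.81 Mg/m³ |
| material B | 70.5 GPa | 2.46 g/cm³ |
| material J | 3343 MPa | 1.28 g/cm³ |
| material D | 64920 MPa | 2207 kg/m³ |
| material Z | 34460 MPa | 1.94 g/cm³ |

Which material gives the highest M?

In SI units:
  material V: E = 295.0 GPa, ρ = 1842 kg/m³
  material C: E = 69.64 GPa, ρ = 2650 kg/m³
  material Y: E = 203.7 GPa, ρ = 7810 kg/m³
  material B: E = 70.50 GPa, ρ = 2460 kg/m³
  material J: E = 3.343 GPa, ρ = 1280 kg/m³
  material D: E = 64.92 GPa, ρ = 2207 kg/m³
  material Z: E = 34.46 GPa, ρ = 1940 kg/m³
  material V: M = 3.61×10⁻³
  material D: M = 1.82×10⁻³
  material B: M = 1.68×10⁻³
  material Z: M = 1.68×10⁻³
  material C: M = 1.55×10⁻³
  material J: M = 1.17×10⁻³
  material Y: M = 0.753×10⁻³
Highest index: material V.

material V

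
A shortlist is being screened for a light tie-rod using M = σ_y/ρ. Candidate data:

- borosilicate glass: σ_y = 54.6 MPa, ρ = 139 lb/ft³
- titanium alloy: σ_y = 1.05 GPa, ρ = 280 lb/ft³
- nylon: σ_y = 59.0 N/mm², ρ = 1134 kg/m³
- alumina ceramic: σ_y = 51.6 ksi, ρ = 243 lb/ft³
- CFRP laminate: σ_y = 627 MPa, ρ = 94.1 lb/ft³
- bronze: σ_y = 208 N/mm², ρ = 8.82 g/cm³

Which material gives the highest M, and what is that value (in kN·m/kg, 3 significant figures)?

CFRP laminate, M = 416 kN·m/kg

Normalizing units and computing the index:
  borosilicate glass: σ_y = 54.60 MPa, ρ = 2227 kg/m³
  titanium alloy: σ_y = 1050 MPa, ρ = 4485 kg/m³
  nylon: σ_y = 59.00 MPa, ρ = 1134 kg/m³
  alumina ceramic: σ_y = 355.8 MPa, ρ = 3892 kg/m³
  CFRP laminate: σ_y = 627.0 MPa, ρ = 1507 kg/m³
  bronze: σ_y = 208.0 MPa, ρ = 8820 kg/m³
  CFRP laminate: M = 416 kN·m/kg
  titanium alloy: M = 234 kN·m/kg
  alumina ceramic: M = 91.4 kN·m/kg
  nylon: M = 52.0 kN·m/kg
  borosilicate glass: M = 24.5 kN·m/kg
  bronze: M = 23.6 kN·m/kg
CFRP laminate has the largest M.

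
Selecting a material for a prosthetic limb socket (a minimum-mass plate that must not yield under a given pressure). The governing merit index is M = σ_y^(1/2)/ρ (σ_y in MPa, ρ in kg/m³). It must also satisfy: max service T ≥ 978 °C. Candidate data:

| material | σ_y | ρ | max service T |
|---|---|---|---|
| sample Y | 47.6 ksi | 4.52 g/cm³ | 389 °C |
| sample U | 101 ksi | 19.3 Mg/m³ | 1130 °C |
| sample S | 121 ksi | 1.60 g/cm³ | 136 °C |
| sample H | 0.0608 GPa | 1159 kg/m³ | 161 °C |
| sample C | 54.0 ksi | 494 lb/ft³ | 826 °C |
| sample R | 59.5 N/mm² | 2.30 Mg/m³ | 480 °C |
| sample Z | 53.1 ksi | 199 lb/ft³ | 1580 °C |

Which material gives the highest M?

Screen on constraints: max service T ≥ 978 °C. Survivors: sample U, sample Z.
In SI units:
  sample U: σ_y = 696.4 MPa, ρ = 19300 kg/m³
  sample Z: σ_y = 366.1 MPa, ρ = 3188 kg/m³
  sample Z: M = 6.00×10⁻³
  sample U: M = 1.37×10⁻³
The maximum is for sample Z.

sample Z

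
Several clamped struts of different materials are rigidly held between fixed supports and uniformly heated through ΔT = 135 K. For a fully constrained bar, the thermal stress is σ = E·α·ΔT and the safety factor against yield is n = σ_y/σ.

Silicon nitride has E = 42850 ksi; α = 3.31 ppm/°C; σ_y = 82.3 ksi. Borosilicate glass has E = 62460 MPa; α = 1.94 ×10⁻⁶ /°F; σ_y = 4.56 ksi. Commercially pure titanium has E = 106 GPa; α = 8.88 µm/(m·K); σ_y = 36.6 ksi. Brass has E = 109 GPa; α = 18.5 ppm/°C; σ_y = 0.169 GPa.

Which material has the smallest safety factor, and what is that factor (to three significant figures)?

brass, n = 0.621

Per material, after unit conversion:
  silicon nitride: E = 295.4, α = 3.31, σ_y = 567.4 → σ = 132 MPa, n = 4.30
  borosilicate glass: E = 62.46, α = 3.49, σ_y = 31.44 → σ = 29.4 MPa, n = 1.07
  commercially pure titanium: E = 106.0, α = 8.88, σ_y = 252.3 → σ = 127 MPa, n = 1.99
  brass: E = 109.0, α = 18.5, σ_y = 169.0 → σ = 272 MPa, n = 0.621
The minimum is brass at n = 0.621.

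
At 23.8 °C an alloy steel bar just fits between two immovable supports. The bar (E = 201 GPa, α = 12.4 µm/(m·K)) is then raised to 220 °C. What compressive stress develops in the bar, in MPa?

ΔT = 196.2 K. Constrained thermal stress σ = E·α·ΔT = 201.0×10³ MPa × 12.4×10⁻⁶ × 196.2 = 489 MPa (compressive).

489 MPa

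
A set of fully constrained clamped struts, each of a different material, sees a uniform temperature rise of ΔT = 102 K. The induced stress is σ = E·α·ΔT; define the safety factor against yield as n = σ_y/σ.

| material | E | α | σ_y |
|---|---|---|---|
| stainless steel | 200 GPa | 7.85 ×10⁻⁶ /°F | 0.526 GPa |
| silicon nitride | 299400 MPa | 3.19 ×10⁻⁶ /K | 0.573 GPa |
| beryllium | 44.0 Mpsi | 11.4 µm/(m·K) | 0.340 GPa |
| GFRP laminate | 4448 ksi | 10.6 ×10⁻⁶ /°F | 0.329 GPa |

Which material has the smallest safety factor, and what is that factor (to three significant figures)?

beryllium, n = 0.964

In consistent units (E in GPa, α in ×10⁻⁶/K, σ_y in MPa):
  stainless steel: E = 200.0, α = 14.1, σ_y = 526.0 → σ = 288 MPa, n = 1.82
  silicon nitride: E = 299.4, α = 3.19, σ_y = 573.0 → σ = 97.4 MPa, n = 5.88
  beryllium: E = 303.4, α = 11.4, σ_y = 340.0 → σ = 353 MPa, n = 0.964
  GFRP laminate: E = 30.67, α = 19.1, σ_y = 329.0 → σ = 59.7 MPa, n = 5.51
The minimum is beryllium at n = 0.964.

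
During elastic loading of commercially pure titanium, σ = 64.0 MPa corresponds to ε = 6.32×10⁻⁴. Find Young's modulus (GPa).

E = σ/ε = 64.0 MPa / 6.32×10⁻⁴ = 101300 MPa = 101 GPa.

101 GPa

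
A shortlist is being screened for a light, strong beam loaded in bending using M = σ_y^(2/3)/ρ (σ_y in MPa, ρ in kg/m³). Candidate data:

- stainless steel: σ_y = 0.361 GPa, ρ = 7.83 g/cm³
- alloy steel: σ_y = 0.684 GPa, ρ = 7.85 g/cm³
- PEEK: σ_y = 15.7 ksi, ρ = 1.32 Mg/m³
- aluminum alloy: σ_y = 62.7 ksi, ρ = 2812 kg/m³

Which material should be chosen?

aluminum alloy

Putting every candidate on a common basis:
  stainless steel: σ_y = 361.0 MPa, ρ = 7830 kg/m³
  alloy steel: σ_y = 684.0 MPa, ρ = 7850 kg/m³
  PEEK: σ_y = 108.2 MPa, ρ = 1320 kg/m³
  aluminum alloy: σ_y = 432.3 MPa, ρ = 2812 kg/m³
  aluminum alloy: M = 20.3×10⁻³
  PEEK: M = 17.2×10⁻³
  alloy steel: M = 9.89×10⁻³
  stainless steel: M = 6.48×10⁻³
Aluminum alloy has the largest M.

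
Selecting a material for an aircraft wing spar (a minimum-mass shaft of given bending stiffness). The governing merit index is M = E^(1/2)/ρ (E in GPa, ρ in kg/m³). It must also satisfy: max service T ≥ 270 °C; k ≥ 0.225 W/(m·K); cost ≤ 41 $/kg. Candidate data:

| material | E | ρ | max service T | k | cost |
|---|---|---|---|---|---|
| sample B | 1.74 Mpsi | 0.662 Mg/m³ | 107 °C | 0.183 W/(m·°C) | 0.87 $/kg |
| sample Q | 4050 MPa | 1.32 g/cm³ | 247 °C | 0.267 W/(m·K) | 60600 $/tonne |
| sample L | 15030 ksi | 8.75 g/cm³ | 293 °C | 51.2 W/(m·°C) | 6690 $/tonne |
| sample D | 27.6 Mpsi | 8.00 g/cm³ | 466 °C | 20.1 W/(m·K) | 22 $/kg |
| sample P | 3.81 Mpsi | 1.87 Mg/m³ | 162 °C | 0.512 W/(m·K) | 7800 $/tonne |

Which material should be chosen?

Screen on constraints: max service T ≥ 270 °C; k ≥ 0.225 W/(m·K); cost ≤ 41 $/kg. Survivors: sample L, sample D.
Convert each candidate to consistent units, then evaluate M:
  sample L: E = 103.6 GPa, ρ = 8750 kg/m³
  sample D: E = 190.3 GPa, ρ = 8000 kg/m³
  sample D: M = 1.72×10⁻³
  sample L: M = 1.16×10⁻³
Sample D has the largest M.

sample D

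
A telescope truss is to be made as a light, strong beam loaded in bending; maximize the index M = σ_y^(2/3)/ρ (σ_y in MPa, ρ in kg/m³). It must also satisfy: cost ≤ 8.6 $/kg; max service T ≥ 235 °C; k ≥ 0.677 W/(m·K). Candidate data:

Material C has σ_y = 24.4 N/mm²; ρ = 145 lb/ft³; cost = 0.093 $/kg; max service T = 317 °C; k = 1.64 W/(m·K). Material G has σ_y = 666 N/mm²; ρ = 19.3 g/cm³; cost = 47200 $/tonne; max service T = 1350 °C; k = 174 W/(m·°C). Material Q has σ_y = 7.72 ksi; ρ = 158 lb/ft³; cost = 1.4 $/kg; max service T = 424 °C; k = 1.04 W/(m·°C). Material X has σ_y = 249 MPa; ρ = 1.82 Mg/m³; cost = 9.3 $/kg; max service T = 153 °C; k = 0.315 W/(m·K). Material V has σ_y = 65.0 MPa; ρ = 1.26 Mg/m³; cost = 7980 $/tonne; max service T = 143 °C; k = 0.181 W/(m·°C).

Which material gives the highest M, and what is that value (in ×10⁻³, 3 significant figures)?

material Q, M = 5.59×10⁻³

Screen on constraints: cost ≤ 8.6 $/kg; max service T ≥ 235 °C; k ≥ 0.677 W/(m·K). Survivors: material C, material Q.
In SI units:
  material C: σ_y = 24.40 MPa, ρ = 2323 kg/m³
  material Q: σ_y = 53.23 MPa, ρ = 2531 kg/m³
  material Q: M = 5.59×10⁻³
  material C: M = 3.62×10⁻³
Material Q has the largest M.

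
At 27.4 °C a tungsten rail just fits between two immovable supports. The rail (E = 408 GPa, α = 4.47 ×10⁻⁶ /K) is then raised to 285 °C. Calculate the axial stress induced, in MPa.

ΔT = 257.6 K. Constrained thermal stress σ = E·α·ΔT = 408.0×10³ MPa × 4.47×10⁻⁶ × 257.6 = 470 MPa (compressive).

470 MPa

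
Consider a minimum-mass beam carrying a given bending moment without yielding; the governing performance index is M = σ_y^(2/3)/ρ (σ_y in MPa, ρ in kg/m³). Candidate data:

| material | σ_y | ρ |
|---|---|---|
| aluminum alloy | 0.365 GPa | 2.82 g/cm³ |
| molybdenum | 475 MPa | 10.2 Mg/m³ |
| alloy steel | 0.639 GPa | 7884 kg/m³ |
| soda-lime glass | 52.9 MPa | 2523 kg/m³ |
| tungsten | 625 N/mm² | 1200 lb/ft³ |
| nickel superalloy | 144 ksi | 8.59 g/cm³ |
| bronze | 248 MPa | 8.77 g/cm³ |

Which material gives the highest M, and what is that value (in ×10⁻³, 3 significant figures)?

aluminum alloy, M = 18.1×10⁻³

Normalizing units and computing the index:
  aluminum alloy: σ_y = 365.0 MPa, ρ = 2820 kg/m³
  molybdenum: σ_y = 475.0 MPa, ρ = 10200 kg/m³
  alloy steel: σ_y = 639.0 MPa, ρ = 7884 kg/m³
  soda-lime glass: σ_y = 52.90 MPa, ρ = 2523 kg/m³
  tungsten: σ_y = 625.0 MPa, ρ = 19220 kg/m³
  nickel superalloy: σ_y = 992.8 MPa, ρ = 8590 kg/m³
  bronze: σ_y = 248.0 MPa, ρ = 8770 kg/m³
  aluminum alloy: M = 18.1×10⁻³
  nickel superalloy: M = 11.6×10⁻³
  alloy steel: M = 9.41×10⁻³
  molybdenum: M = 5.97×10⁻³
  soda-lime glass: M = 5.59×10⁻³
  bronze: M = 4.50×10⁻³
  tungsten: M = 3.80×10⁻³
Aluminum alloy ranks first.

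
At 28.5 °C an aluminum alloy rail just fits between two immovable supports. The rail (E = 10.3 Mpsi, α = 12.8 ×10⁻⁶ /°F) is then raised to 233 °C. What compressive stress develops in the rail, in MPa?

335 MPa

E = 10.3 Mpsi = 71.02 GPa.
α = 12.8×10⁻⁶/°F × 9/5 = 23.0×10⁻⁶/K.
ΔT = 204.5 K. Constrained thermal stress σ = E·α·ΔT = 71.02×10³ MPa × 23.0×10⁻⁶ × 204.5 = 335 MPa (compressive).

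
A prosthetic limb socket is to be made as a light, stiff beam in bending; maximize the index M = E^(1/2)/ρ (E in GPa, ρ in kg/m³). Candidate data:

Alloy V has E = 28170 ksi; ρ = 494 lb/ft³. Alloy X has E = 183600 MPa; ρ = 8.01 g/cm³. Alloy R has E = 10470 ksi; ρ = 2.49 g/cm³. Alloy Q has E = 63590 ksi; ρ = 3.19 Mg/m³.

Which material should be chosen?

Convert each candidate to consistent units, then evaluate M:
  alloy V: E = 194.2 GPa, ρ = 7913 kg/m³
  alloy X: E = 183.6 GPa, ρ = 8010 kg/m³
  alloy R: E = 72.19 GPa, ρ = 2490 kg/m³
  alloy Q: E = 438.4 GPa, ρ = 3190 kg/m³
  alloy Q: M = 6.56×10⁻³
  alloy R: M = 3.41×10⁻³
  alloy V: M = 1.76×10⁻³
  alloy X: M = 1.69×10⁻³
Alloy Q ranks first.

alloy Q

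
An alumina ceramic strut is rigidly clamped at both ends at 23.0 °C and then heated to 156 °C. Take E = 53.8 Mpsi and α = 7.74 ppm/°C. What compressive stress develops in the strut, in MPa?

382 MPa

E = 53.8 Mpsi = 370.9 GPa.
ΔT = 133.0 K. Constrained thermal stress σ = E·α·ΔT = 370.9×10³ MPa × 7.74×10⁻⁶ × 133.0 = 382 MPa (compressive).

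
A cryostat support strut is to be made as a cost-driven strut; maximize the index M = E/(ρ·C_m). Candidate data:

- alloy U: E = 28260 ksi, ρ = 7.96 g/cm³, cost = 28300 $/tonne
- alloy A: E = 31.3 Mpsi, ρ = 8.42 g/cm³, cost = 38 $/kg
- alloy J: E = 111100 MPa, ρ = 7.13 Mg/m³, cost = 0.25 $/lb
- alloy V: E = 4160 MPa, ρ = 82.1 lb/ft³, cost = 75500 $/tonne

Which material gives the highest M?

After converting to SI:
  alloy U: E = 194.8 GPa, ρ = 7960 kg/m³, cost = 28.30 $/kg
  alloy A: E = 215.8 GPa, ρ = 8420 kg/m³, cost = 38.00 $/kg
  alloy J: E = 111.1 GPa, ρ = 7130 kg/m³, cost = 0.5511 $/kg
  alloy V: E = 4.160 GPa, ρ = 1315 kg/m³, cost = 75.50 $/kg
  alloy J: M = 28.3 MN·m per $
  alloy U: M = 0.865 MN·m per $
  alloy A: M = 0.674 MN·m per $
  alloy V: M = 0.0419 MN·m per $
Alloy J has the largest M.

alloy J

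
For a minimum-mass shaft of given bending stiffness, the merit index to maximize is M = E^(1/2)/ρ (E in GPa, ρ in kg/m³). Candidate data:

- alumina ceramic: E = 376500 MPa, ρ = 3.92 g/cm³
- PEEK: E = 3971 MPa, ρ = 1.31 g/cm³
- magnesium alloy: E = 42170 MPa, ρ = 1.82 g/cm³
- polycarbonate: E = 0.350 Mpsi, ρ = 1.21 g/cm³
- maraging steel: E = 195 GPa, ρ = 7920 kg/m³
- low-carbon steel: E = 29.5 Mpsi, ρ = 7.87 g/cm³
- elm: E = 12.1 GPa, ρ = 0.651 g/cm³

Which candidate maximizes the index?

elm

Convert each candidate to consistent units, then evaluate M:
  alumina ceramic: E = 376.5 GPa, ρ = 3920 kg/m³
  PEEK: E = 3.971 GPa, ρ = 1310 kg/m³
  magnesium alloy: E = 42.17 GPa, ρ = 1820 kg/m³
  polycarbonate: E = 2.413 GPa, ρ = 1210 kg/m³
  maraging steel: E = 195.0 GPa, ρ = 7920 kg/m³
  low-carbon steel: E = 203.4 GPa, ρ = 7870 kg/m³
  elm: E = 12.10 GPa, ρ = 651.0 kg/m³
  elm: M = 5.34×10⁻³
  alumina ceramic: M = 4.95×10⁻³
  magnesium alloy: M = 3.57×10⁻³
  low-carbon steel: M = 1.81×10⁻³
  maraging steel: M = 1.76×10⁻³
  PEEK: M = 1.52×10⁻³
  polycarbonate: M = 1.28×10⁻³
Highest index: elm.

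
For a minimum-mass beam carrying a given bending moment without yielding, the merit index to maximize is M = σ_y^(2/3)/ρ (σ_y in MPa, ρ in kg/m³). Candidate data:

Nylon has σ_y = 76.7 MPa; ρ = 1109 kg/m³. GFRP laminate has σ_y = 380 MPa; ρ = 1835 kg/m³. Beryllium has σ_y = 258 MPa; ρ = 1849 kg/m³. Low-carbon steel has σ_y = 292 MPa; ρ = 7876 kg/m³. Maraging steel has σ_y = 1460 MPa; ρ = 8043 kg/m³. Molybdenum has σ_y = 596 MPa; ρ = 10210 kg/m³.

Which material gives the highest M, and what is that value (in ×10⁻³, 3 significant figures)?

GFRP laminate, M = 28.6×10⁻³

Evaluate M for each candidate:
  GFRP laminate: M = 28.6×10⁻³
  beryllium: M = 21.9×10⁻³
  nylon: M = 16.3×10⁻³
  maraging steel: M = 16.0×10⁻³
  molybdenum: M = 6.94×10⁻³
  low-carbon steel: M = 5.59×10⁻³
Highest index: GFRP laminate.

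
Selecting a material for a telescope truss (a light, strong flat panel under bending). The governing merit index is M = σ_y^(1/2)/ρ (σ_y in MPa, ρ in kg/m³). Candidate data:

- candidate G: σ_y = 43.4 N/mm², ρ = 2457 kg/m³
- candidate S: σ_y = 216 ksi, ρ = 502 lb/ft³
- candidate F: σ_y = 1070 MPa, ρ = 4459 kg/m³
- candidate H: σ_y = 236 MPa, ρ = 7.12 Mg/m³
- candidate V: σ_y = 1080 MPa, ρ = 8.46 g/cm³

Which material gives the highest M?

Putting every candidate on a common basis:
  candidate G: σ_y = 43.40 MPa, ρ = 2457 kg/m³
  candidate S: σ_y = 1489 MPa, ρ = 8041 kg/m³
  candidate F: σ_y = 1070 MPa, ρ = 4459 kg/m³
  candidate H: σ_y = 236.0 MPa, ρ = 7120 kg/m³
  candidate V: σ_y = 1080 MPa, ρ = 8460 kg/m³
  candidate F: M = 7.34×10⁻³
  candidate S: M = 4.80×10⁻³
  candidate V: M = 3.88×10⁻³
  candidate G: M = 2.68×10⁻³
  candidate H: M = 2.16×10⁻³
Candidate F has the largest M.

candidate F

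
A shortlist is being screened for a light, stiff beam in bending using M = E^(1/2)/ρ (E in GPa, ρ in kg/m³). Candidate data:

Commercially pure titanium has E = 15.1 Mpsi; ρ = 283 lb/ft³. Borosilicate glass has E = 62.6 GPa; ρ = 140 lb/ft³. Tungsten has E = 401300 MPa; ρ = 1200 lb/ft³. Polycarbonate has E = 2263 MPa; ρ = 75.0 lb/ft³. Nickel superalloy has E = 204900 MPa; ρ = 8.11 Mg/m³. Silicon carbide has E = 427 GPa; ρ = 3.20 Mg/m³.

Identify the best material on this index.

Convert each candidate to consistent units, then evaluate M:
  commercially pure titanium: E = 104.1 GPa, ρ = 4533 kg/m³
  borosilicate glass: E = 62.60 GPa, ρ = 2243 kg/m³
  tungsten: E = 401.3 GPa, ρ = 19220 kg/m³
  polycarbonate: E = 2.263 GPa, ρ = 1201 kg/m³
  nickel superalloy: E = 204.9 GPa, ρ = 8110 kg/m³
  silicon carbide: E = 427.0 GPa, ρ = 3200 kg/m³
  silicon carbide: M = 6.46×10⁻³
  borosilicate glass: M = 3.53×10⁻³
  commercially pure titanium: M = 2.25×10⁻³
  nickel superalloy: M = 1.77×10⁻³
  polycarbonate: M = 1.25×10⁻³
  tungsten: M = 1.04×10⁻³
The maximum is for silicon carbide.

silicon carbide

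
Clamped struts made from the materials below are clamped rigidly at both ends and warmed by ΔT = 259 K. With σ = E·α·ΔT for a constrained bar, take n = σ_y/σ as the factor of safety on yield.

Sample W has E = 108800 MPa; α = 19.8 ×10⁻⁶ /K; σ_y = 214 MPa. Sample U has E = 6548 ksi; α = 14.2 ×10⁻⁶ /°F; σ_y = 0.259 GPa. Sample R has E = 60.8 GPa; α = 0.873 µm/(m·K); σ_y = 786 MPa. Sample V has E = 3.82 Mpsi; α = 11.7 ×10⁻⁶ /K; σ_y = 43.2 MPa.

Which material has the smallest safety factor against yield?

Converting E to GPa, α to ×10⁻⁶/K, σ_y to MPa, then σ and n for each:
  sample W: E = 108.8, α = 19.8, σ_y = 214.0 → σ = 558 MPa, n = 0.384
  sample U: E = 45.15, α = 25.6, σ_y = 259.0 → σ = 299 MPa, n = 0.867
  sample R: E = 60.80, α = 0.873, σ_y = 786.0 → σ = 13.7 MPa, n = 57.2
  sample V: E = 26.34, α = 11.7, σ_y = 43.20 → σ = 79.8 MPa, n = 0.541
The minimum is sample W at n = 0.384.

sample W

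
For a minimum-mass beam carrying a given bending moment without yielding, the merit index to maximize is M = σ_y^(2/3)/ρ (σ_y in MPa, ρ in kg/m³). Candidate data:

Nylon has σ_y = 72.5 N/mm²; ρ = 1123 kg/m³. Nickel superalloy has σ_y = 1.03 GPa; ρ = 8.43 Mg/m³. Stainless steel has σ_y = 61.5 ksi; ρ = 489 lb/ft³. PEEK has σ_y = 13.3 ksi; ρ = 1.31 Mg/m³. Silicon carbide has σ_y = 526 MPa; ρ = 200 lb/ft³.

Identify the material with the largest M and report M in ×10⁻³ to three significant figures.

silicon carbide, M = 20.3×10⁻³

In SI units:
  nylon: σ_y = 72.50 MPa, ρ = 1123 kg/m³
  nickel superalloy: σ_y = 1030 MPa, ρ = 8430 kg/m³
  stainless steel: σ_y = 424.0 MPa, ρ = 7833 kg/m³
  PEEK: σ_y = 91.70 MPa, ρ = 1310 kg/m³
  silicon carbide: σ_y = 526.0 MPa, ρ = 3204 kg/m³
  silicon carbide: M = 20.3×10⁻³
  PEEK: M = 15.5×10⁻³
  nylon: M = 15.5×10⁻³
  nickel superalloy: M = 12.1×10⁻³
  stainless steel: M = 7.21×10⁻³
Silicon carbide ranks first.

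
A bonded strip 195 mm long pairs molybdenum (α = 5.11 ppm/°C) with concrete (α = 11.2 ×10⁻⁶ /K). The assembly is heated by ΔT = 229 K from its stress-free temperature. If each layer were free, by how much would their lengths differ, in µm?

272 µm

Δα = |5.11 − 11.2|×10⁻⁶/K = 6.09×10⁻⁶/K.
ΔL_mismatch = Δα·L·ΔT = 6.09×10⁻⁶ × 195.0 mm × 229.0 K = 272 µm.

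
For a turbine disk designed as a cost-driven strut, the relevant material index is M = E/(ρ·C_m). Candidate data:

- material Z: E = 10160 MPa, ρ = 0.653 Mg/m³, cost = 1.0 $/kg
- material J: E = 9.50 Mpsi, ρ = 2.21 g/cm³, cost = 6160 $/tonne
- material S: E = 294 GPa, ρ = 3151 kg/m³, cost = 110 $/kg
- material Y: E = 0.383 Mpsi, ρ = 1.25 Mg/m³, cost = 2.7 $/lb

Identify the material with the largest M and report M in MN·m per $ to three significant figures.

material Z, M = 15.6 MN·m per $

Putting every candidate on a common basis:
  material Z: E = 10.16 GPa, ρ = 653.0 kg/m³, cost = 1.000 $/kg
  material J: E = 65.50 GPa, ρ = 2210 kg/m³, cost = 6.160 $/kg
  material S: E = 294.0 GPa, ρ = 3151 kg/m³, cost = 110.0 $/kg
  material Y: E = 2.641 GPa, ρ = 1250 kg/m³, cost = 5.952 $/kg
  material Z: M = 15.6 MN·m per $
  material J: M = 4.81 MN·m per $
  material S: M = 0.848 MN·m per $
  material Y: M = 0.355 MN·m per $
Material Z ranks first.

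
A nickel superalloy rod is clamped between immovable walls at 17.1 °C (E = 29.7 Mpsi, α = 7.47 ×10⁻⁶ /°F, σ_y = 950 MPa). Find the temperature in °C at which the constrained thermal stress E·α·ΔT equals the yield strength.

362 °C

E = 29.7 Mpsi = 204.8 GPa.
α = 7.47×10⁻⁶/°F × 9/5 = 13.4×10⁻⁶/K.
E·α·ΔT = 950.0 MPa ⇒ ΔT = 950.0 / (204.8×10³ × 13.4×10⁻⁶) = 345.0 K.
T = 17.1 + 345.0 = 362.1 °C.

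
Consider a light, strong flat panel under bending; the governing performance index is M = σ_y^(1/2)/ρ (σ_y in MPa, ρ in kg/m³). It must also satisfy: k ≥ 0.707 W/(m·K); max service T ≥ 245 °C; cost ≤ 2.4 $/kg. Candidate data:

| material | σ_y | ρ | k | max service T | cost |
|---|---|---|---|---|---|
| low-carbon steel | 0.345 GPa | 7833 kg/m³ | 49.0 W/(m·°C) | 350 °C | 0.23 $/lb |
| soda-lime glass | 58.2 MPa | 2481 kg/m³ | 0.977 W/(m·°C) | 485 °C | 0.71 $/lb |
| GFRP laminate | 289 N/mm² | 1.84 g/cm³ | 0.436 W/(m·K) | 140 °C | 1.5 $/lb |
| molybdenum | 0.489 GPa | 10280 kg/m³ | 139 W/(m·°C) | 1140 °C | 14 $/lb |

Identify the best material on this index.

Screen on constraints: k ≥ 0.707 W/(m·K); max service T ≥ 245 °C; cost ≤ 2.4 $/kg. Survivors: low-carbon steel, soda-lime glass.
In SI units:
  low-carbon steel: σ_y = 345.0 MPa, ρ = 7833 kg/m³
  soda-lime glass: σ_y = 58.20 MPa, ρ = 2481 kg/m³
  soda-lime glass: M = 3.07×10⁻³
  low-carbon steel: M = 2.37×10⁻³
Soda-lime glass has the largest M.

soda-lime glass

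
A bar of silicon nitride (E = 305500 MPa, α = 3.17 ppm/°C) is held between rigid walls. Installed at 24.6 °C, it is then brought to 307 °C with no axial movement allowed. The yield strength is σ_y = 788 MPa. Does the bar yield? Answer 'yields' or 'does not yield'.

E = 305500 MPa = 305.5 GPa.
ΔT = 282.4 K. Constrained thermal stress σ = E·α·ΔT = 305.5×10³ MPa × 3.17×10⁻⁶ × 282.4 = 273 MPa (compressive).
Compare to σ_y = 788 MPa: σ < σ_y, so it does not yield.

does not yield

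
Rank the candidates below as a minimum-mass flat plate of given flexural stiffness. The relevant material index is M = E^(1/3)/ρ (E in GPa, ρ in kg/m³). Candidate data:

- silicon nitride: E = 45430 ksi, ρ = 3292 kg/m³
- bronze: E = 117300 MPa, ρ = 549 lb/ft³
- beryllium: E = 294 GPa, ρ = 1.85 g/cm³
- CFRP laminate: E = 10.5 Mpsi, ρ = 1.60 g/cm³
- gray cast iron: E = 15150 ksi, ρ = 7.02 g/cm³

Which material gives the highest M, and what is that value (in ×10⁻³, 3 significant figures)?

beryllium, M = 3.59×10⁻³

Normalizing units and computing the index:
  silicon nitride: E = 313.2 GPa, ρ = 3292 kg/m³
  bronze: E = 117.3 GPa, ρ = 8794 kg/m³
  beryllium: E = 294.0 GPa, ρ = 1850 kg/m³
  CFRP laminate: E = 72.39 GPa, ρ = 1600 kg/m³
  gray cast iron: E = 104.5 GPa, ρ = 7020 kg/m³
  beryllium: M = 3.59×10⁻³
  CFRP laminate: M = 2.60×10⁻³
  silicon nitride: M = 2.06×10⁻³
  gray cast iron: M = 0.671×10⁻³
  bronze: M = 0.557×10⁻³
The maximum is for beryllium.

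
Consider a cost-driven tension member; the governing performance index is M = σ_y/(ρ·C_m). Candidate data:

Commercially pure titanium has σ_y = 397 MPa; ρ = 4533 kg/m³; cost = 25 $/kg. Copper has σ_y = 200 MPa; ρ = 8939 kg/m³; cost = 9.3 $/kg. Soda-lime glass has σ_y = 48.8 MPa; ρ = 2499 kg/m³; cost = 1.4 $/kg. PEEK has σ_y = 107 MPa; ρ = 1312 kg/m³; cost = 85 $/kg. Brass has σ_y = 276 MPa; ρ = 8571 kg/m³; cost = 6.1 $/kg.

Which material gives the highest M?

soda-lime glass

Computing M directly (units already consistent):
  soda-lime glass: M = 13.9 kN·m per $
  brass: M = 5.28 kN·m per $
  commercially pure titanium: M = 3.50 kN·m per $
  copper: M = 2.41 kN·m per $
  PEEK: M = 0.959 kN·m per $
Soda-lime glass ranks first.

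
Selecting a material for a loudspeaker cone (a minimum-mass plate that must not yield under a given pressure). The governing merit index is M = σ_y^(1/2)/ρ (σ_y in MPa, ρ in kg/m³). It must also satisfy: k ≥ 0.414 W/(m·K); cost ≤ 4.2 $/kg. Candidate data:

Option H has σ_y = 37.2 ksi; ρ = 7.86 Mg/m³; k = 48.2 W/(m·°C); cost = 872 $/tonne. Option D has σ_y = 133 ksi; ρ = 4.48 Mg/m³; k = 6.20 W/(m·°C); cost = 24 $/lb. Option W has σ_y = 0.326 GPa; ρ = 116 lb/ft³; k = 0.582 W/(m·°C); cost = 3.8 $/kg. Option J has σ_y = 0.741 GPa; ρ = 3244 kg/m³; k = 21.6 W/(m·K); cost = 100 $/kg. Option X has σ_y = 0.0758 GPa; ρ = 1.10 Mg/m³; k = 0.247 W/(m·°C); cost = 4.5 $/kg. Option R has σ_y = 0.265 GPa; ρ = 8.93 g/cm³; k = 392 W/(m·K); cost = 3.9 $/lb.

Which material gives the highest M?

Screen on constraints: k ≥ 0.414 W/(m·K); cost ≤ 4.2 $/kg. Survivors: option H, option W.
After converting to SI:
  option H: σ_y = 256.5 MPa, ρ = 7860 kg/m³
  option W: σ_y = 326.0 MPa, ρ = 1858 kg/m³
  option W: M = 9.72×10⁻³
  option H: M = 2.04×10⁻³
Highest index: option W.

option W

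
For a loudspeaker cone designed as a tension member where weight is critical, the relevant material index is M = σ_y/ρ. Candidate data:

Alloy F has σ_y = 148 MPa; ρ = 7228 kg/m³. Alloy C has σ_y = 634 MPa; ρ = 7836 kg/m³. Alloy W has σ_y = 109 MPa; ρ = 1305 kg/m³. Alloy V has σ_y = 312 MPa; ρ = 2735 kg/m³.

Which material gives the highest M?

Computing M directly (units already consistent):
  alloy V: M = 114 kN·m/kg
  alloy W: M = 83.5 kN·m/kg
  alloy C: M = 80.9 kN·m/kg
  alloy F: M = 20.5 kN·m/kg
The maximum is for alloy V.

alloy V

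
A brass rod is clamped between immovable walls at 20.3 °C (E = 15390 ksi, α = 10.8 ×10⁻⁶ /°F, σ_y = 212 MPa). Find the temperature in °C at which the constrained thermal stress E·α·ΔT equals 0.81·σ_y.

E = 15390 ksi = 106.1 GPa.
α = 10.8×10⁻⁶/°F × 9/5 = 19.4×10⁻⁶/K.
E·α·ΔT = 171.7 MPa ⇒ ΔT = 171.7 / (106.1×10³ × 19.4×10⁻⁶) = 83.25 K.
T = 20.3 + 83.25 = 103.5 °C.

104 °C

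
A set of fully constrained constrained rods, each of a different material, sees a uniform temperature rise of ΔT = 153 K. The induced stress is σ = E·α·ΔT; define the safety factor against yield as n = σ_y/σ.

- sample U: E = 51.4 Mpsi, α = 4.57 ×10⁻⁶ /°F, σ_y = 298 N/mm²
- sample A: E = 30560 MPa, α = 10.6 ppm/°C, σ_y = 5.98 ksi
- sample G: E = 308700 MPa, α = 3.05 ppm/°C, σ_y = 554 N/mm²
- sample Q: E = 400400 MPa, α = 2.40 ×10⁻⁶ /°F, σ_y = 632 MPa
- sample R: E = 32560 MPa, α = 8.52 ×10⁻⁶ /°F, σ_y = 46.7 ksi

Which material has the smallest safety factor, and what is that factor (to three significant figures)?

Per material, after unit conversion:
  sample U: E = 354.4, α = 8.23, σ_y = 298.0 → σ = 446 MPa, n = 0.668
  sample A: E = 30.56, α = 10.6, σ_y = 41.23 → σ = 49.6 MPa, n = 0.832
  sample G: E = 308.7, α = 3.05, σ_y = 554.0 → σ = 144 MPa, n = 3.85
  sample Q: E = 400.4, α = 4.32, σ_y = 632.0 → σ = 265 MPa, n = 2.39
  sample R: E = 32.56, α = 15.3, σ_y = 322.0 → σ = 76.4 MPa, n = 4.21
Sample U has the lowest safety factor, n = 0.668.

sample U, n = 0.668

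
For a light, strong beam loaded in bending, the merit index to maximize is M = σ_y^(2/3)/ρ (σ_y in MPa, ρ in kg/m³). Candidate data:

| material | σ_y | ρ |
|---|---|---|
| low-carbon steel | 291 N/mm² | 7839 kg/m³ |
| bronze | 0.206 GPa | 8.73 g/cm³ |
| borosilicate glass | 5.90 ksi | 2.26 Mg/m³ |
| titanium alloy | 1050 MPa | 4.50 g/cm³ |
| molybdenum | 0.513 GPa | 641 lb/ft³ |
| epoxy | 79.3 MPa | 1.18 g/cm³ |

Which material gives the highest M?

Putting every candidate on a common basis:
  low-carbon steel: σ_y = 291.0 MPa, ρ = 7839 kg/m³
  bronze: σ_y = 206.0 MPa, ρ = 8730 kg/m³
  borosilicate glass: σ_y = 40.68 MPa, ρ = 2260 kg/m³
  titanium alloy: σ_y = 1050 MPa, ρ = 4500 kg/m³
  molybdenum: σ_y = 513.0 MPa, ρ = 10270 kg/m³
  epoxy: σ_y = 79.30 MPa, ρ = 1180 kg/m³
  titanium alloy: M = 23.0×10⁻³
  epoxy: M = 15.6×10⁻³
  molybdenum: M = 6.24×10⁻³
  low-carbon steel: M = 5.60×10⁻³
  borosilicate glass: M = 5.23×10⁻³
  bronze: M = 4.00×10⁻³
Titanium alloy ranks first.

titanium alloy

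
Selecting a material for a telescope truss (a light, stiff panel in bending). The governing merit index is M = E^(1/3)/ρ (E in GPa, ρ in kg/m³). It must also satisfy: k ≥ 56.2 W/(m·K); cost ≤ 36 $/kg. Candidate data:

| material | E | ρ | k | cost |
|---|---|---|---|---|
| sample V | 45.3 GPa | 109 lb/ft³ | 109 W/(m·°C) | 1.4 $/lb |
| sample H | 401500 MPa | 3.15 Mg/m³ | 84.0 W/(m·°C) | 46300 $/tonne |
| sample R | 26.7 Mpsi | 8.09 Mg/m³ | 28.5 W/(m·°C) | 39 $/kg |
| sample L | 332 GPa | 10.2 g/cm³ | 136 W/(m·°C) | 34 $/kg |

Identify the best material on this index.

sample V

Screen on constraints: k ≥ 56.2 W/(m·K); cost ≤ 36 $/kg. Survivors: sample V, sample L.
After converting to SI:
  sample V: E = 45.30 GPa, ρ = 1746 kg/m³
  sample L: E = 332.0 GPa, ρ = 10200 kg/m³
  sample V: M = 2.04×10⁻³
  sample L: M = 0.679×10⁻³
Sample V ranks first.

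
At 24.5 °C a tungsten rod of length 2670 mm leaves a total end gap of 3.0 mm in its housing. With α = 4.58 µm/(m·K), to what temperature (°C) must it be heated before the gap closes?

270 °C

α·L₀·ΔT = 3.0 mm ⇒ ΔT = 3.0 / (4.58×10⁻⁶ × 2670.0) = 245.3 K.
T = 24.5 + 245.3 = 269.8 °C.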